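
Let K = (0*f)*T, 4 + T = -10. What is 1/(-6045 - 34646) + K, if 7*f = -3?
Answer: -1/40691 ≈ -2.4575e-5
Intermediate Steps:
f = -3/7 (f = (⅐)*(-3) = -3/7 ≈ -0.42857)
T = -14 (T = -4 - 10 = -14)
K = 0 (K = (0*(-3/7))*(-14) = 0*(-14) = 0)
1/(-6045 - 34646) + K = 1/(-6045 - 34646) + 0 = 1/(-40691) + 0 = -1/40691 + 0 = -1/40691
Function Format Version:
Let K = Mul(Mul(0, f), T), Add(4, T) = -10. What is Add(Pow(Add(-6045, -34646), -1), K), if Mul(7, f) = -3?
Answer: Rational(-1, 40691) ≈ -2.4575e-5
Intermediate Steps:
f = Rational(-3, 7) (f = Mul(Rational(1, 7), -3) = Rational(-3, 7) ≈ -0.42857)
T = -14 (T = Add(-4, -10) = -14)
K = 0 (K = Mul(Mul(0, Rational(-3, 7)), -14) = Mul(0, -14) = 0)
Add(Pow(Add(-6045, -34646), -1), K) = Add(Pow(Add(-6045, -34646), -1), 0) = Add(Pow(-40691, -1), 0) = Add(Rational(-1, 40691), 0) = Rational(-1, 40691)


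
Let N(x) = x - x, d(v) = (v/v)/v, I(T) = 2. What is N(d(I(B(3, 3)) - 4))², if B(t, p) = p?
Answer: 0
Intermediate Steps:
d(v) = 1/v
N(x) = 0
N(d(I(B(3, 3)) - 4))² = 0² = 0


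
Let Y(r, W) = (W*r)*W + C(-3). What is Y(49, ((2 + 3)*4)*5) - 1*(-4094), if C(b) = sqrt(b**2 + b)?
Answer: 494094 + sqrt(6) ≈ 4.9410e+5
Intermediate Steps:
C(b) = sqrt(b + b**2)
Y(r, W) = sqrt(6) + r*W**2 (Y(r, W) = (W*r)*W + sqrt(-3*(1 - 3)) = r*W**2 + sqrt(-3*(-2)) = r*W**2 + sqrt(6) = sqrt(6) + r*W**2)
Y(49, ((2 + 3)*4)*5) - 1*(-4094) = (sqrt(6) + 49*(((2 + 3)*4)*5)**2) - 1*(-4094) = (sqrt(6) + 49*((5*4)*5)**2) + 4094 = (sqrt(6) + 49*(20*5)**2) + 4094 = (sqrt(6) + 49*100**2) + 4094 = (sqrt(6) + 49*10000) + 4094 = (sqrt(6) + 490000) + 4094 = (490000 + sqrt(6)) + 4094 = 494094 + sqrt(6)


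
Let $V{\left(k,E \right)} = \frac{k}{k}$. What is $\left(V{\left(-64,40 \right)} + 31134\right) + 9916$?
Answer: $41051$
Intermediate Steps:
$V{\left(k,E \right)} = 1$
$\left(V{\left(-64,40 \right)} + 31134\right) + 9916 = \left(1 + 31134\right) + 9916 = 31135 + 9916 = 41051$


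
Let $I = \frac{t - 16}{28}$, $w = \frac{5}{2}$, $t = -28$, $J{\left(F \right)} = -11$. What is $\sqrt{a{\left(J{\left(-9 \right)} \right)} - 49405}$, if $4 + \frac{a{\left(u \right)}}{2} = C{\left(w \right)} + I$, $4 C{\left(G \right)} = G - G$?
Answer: $\frac{i \sqrt{2421391}}{7} \approx 222.3 i$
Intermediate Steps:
$w = \frac{5}{2}$ ($w = 5 \cdot \frac{1}{2} = \frac{5}{2} \approx 2.5$)
$C{\left(G \right)} = 0$ ($C{\left(G \right)} = \frac{G - G}{4} = \frac{1}{4} \cdot 0 = 0$)
$I = - \frac{11}{7}$ ($I = \frac{-28 - 16}{28} = \left(-28 - 16\right) \frac{1}{28} = \left(-44\right) \frac{1}{28} = - \frac{11}{7} \approx -1.5714$)
$a{\left(u \right)} = - \frac{78}{7}$ ($a{\left(u \right)} = -8 + 2 \left(0 - \frac{11}{7}\right) = -8 + 2 \left(- \frac{11}{7}\right) = -8 - \frac{22}{7} = - \frac{78}{7}$)
$\sqrt{a{\left(J{\left(-9 \right)} \right)} - 49405} = \sqrt{- \frac{78}{7} - 49405} = \sqrt{- \frac{345913}{7}} = \frac{i \sqrt{2421391}}{7}$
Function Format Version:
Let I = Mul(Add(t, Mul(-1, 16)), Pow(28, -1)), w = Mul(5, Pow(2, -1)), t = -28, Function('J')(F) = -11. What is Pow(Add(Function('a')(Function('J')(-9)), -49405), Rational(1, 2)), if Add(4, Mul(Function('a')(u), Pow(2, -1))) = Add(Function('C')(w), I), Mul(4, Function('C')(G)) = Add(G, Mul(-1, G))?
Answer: Mul(Rational(1, 7), I, Pow(2421391, Rational(1, 2))) ≈ Mul(222.30, I)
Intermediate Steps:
w = Rational(5, 2) (w = Mul(5, Rational(1, 2)) = Rational(5, 2) ≈ 2.5000)
Function('C')(G) = 0 (Function('C')(G) = Mul(Rational(1, 4), Add(G, Mul(-1, G))) = Mul(Rational(1, 4), 0) = 0)
I = Rational(-11, 7) (I = Mul(Add(-28, Mul(-1, 16)), Pow(28, -1)) = Mul(Add(-28, -16), Rational(1, 28)) = Mul(-44, Rational(1, 28)) = Rational(-11, 7) ≈ -1.5714)
Function('a')(u) = Rational(-78, 7) (Function('a')(u) = Add(-8, Mul(2, Add(0, Rational(-11, 7)))) = Add(-8, Mul(2, Rational(-11, 7))) = Add(-8, Rational(-22, 7)) = Rational(-78, 7))
Pow(Add(Function('a')(Function('J')(-9)), -49405), Rational(1, 2)) = Pow(Add(Rational(-78, 7), -49405), Rational(1, 2)) = Pow(Rational(-345913, 7), Rational(1, 2)) = Mul(Rational(1, 7), I, Pow(2421391, Rational(1, 2)))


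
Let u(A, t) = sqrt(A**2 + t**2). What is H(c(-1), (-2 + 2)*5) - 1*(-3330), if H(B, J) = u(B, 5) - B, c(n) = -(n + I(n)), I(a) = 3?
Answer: 3332 + sqrt(29) ≈ 3337.4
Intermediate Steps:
c(n) = -3 - n (c(n) = -(n + 3) = -(3 + n) = -3 - n)
H(B, J) = sqrt(25 + B**2) - B (H(B, J) = sqrt(B**2 + 5**2) - B = sqrt(B**2 + 25) - B = sqrt(25 + B**2) - B)
H(c(-1), (-2 + 2)*5) - 1*(-3330) = (sqrt(25 + (-3 - 1*(-1))**2) - (-3 - 1*(-1))) - 1*(-3330) = (sqrt(25 + (-3 + 1)**2) - (-3 + 1)) + 3330 = (sqrt(25 + (-2)**2) - 1*(-2)) + 3330 = (sqrt(25 + 4) + 2) + 3330 = (sqrt(29) + 2) + 3330 = (2 + sqrt(29)) + 3330 = 3332 + sqrt(29)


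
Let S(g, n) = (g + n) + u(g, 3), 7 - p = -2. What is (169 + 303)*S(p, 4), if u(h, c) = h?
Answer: 10384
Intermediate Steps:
p = 9 (p = 7 - 1*(-2) = 7 + 2 = 9)
S(g, n) = n + 2*g (S(g, n) = (g + n) + g = n + 2*g)
(169 + 303)*S(p, 4) = (169 + 303)*(4 + 2*9) = 472*(4 + 18) = 472*22 = 10384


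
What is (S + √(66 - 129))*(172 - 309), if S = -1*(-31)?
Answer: -4247 - 411*I*√7 ≈ -4247.0 - 1087.4*I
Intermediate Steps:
S = 31
(S + √(66 - 129))*(172 - 309) = (31 + √(66 - 129))*(172 - 309) = (31 + √(-63))*(-137) = (31 + 3*I*√7)*(-137) = -4247 - 411*I*√7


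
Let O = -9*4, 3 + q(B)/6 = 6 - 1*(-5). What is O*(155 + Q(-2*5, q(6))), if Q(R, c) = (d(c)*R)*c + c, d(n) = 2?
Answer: 27252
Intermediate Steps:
q(B) = 48 (q(B) = -18 + 6*(6 - 1*(-5)) = -18 + 6*(6 + 5) = -18 + 6*11 = -18 + 66 = 48)
Q(R, c) = c + 2*R*c (Q(R, c) = (2*R)*c + c = 2*R*c + c = c + 2*R*c)
O = -36
O*(155 + Q(-2*5, q(6))) = -36*(155 + 48*(1 + 2*(-2*5))) = -36*(155 + 48*(1 + 2*(-10))) = -36*(155 + 48*(1 - 20)) = -36*(155 + 48*(-19)) = -36*(155 - 912) = -36*(-757) = 27252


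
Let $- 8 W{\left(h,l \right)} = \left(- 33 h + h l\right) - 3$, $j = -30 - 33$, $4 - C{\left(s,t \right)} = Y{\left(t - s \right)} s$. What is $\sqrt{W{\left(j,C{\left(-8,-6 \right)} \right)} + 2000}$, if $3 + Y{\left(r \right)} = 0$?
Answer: $\sqrt{1583} \approx 39.787$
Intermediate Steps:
$Y{\left(r \right)} = -3$ ($Y{\left(r \right)} = -3 + 0 = -3$)
$C{\left(s,t \right)} = 4 + 3 s$ ($C{\left(s,t \right)} = 4 - - 3 s = 4 + 3 s$)
$j = -63$ ($j = -30 - 33 = -63$)
$W{\left(h,l \right)} = \frac{3}{8} + \frac{33 h}{8} - \frac{h l}{8}$ ($W{\left(h,l \right)} = - \frac{\left(- 33 h + h l\right) - 3}{8} = - \frac{-3 - 33 h + h l}{8} = \frac{3}{8} + \frac{33 h}{8} - \frac{h l}{8}$)
$\sqrt{W{\left(j,C{\left(-8,-6 \right)} \right)} + 2000} = \sqrt{\left(\frac{3}{8} + \frac{33}{8} \left(-63\right) - - \frac{63 \left(4 + 3 \left(-8\right)\right)}{8}\right) + 2000} = \sqrt{\left(\frac{3}{8} - \frac{2079}{8} - - \frac{63 \left(4 - 24\right)}{8}\right) + 2000} = \sqrt{\left(\frac{3}{8} - \frac{2079}{8} - \left(- \frac{63}{8}\right) \left(-20\right)\right) + 2000} = \sqrt{\left(\frac{3}{8} - \frac{2079}{8} - \frac{315}{2}\right) + 2000} = \sqrt{-417 + 2000} = \sqrt{1583}$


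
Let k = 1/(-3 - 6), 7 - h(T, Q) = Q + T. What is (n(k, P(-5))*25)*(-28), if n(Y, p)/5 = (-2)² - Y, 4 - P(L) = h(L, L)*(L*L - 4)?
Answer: -129500/9 ≈ -14389.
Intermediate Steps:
h(T, Q) = 7 - Q - T (h(T, Q) = 7 - (Q + T) = 7 + (-Q - T) = 7 - Q - T)
k = -⅑ (k = 1/(-9) = -⅑ ≈ -0.11111)
P(L) = 4 - (-4 + L²)*(7 - 2*L) (P(L) = 4 - (7 - L - L)*(L*L - 4) = 4 - (7 - 2*L)*(L² - 4) = 4 - (7 - 2*L)*(-4 + L²) = 4 - (-4 + L²)*(7 - 2*L))
n(Y, p) = 20 - 5*Y (n(Y, p) = 5*((-2)² - Y) = 5*(4 - Y) = 20 - 5*Y)
(n(k, P(-5))*25)*(-28) = ((20 - 5*(-⅑))*25)*(-28) = ((20 + 5/9)*25)*(-28) = ((185/9)*25)*(-28) = (4625/9)*(-28) = -129500/9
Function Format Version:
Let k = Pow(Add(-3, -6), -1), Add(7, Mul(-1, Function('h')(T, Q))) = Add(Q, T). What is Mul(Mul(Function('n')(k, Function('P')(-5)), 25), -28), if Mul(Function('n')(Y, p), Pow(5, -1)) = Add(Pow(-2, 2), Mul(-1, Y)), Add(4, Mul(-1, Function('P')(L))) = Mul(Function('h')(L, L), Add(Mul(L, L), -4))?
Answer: Rational(-129500, 9) ≈ -14389.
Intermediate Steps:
Function('h')(T, Q) = Add(7, Mul(-1, Q), Mul(-1, T)) (Function('h')(T, Q) = Add(7, Mul(-1, Add(Q, T))) = Add(7, Add(Mul(-1, Q), Mul(-1, T))) = Add(7, Mul(-1, Q), Mul(-1, T)))
k = Rational(-1, 9) (k = Pow(-9, -1) = Rational(-1, 9) ≈ -0.11111)
Function('P')(L) = Add(4, Mul(-1, Add(-4, Pow(L, 2)), Add(7, Mul(-2, L)))) (Function('P')(L) = Add(4, Mul(-1, Mul(Add(7, Mul(-1, L), Mul(-1, L)), Add(Mul(L, L), -4)))) = Add(4, Mul(-1, Mul(Add(7, Mul(-2, L)), Add(Pow(L, 2), -4)))) = Add(4, Mul(-1, Mul(Add(7, Mul(-2, L)), Add(-4, Pow(L, 2))))) = Add(4, Mul(-1, Mul(Add(-4, Pow(L, 2)), Add(7, Mul(-2, L))))) = Add(4, Mul(-1, Add(-4, Pow(L, 2)), Add(7, Mul(-2, L)))))
Function('n')(Y, p) = Add(20, Mul(-5, Y)) (Function('n')(Y, p) = Mul(5, Add(Pow(-2, 2), Mul(-1, Y))) = Mul(5, Add(4, Mul(-1, Y))) = Add(20, Mul(-5, Y)))
Mul(Mul(Function('n')(k, Function('P')(-5)), 25), -28) = Mul(Mul(Add(20, Mul(-5, Rational(-1, 9))), 25), -28) = Mul(Mul(Add(20, Rational(5, 9)), 25), -28) = Mul(Mul(Rational(185, 9), 25), -28) = Mul(Rational(4625, 9), -28) = Rational(-129500, 9)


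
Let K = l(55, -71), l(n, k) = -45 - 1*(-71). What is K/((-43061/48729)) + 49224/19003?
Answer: -21956292198/818288183 ≈ -26.832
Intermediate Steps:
l(n, k) = 26 (l(n, k) = -45 + 71 = 26)
K = 26
K/((-43061/48729)) + 49224/19003 = 26/((-43061/48729)) + 49224/19003 = 26/((-43061*1/48729)) + 49224*(1/19003) = 26/(-43061/48729) + 49224/19003 = 26*(-48729/43061) + 49224/19003 = -1266954/43061 + 49224/19003 = -21956292198/818288183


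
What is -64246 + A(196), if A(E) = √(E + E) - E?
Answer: -64442 + 14*√2 ≈ -64422.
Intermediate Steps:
A(E) = -E + √2*√E (A(E) = √(2*E) - E = √2*√E - E = -E + √2*√E)
-64246 + A(196) = -64246 + (-1*196 + √2*√196) = -64246 + (-196 + √2*14) = -64246 + (-196 + 14*√2) = -64442 + 14*√2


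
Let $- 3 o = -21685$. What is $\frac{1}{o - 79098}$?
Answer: $- \frac{3}{215609} \approx -1.3914 \cdot 10^{-5}$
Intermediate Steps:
$o = \frac{21685}{3}$ ($o = \left(- \frac{1}{3}\right) \left(-21685\right) = \frac{21685}{3} \approx 7228.3$)
$\frac{1}{o - 79098} = \frac{1}{\frac{21685}{3} - 79098} = \frac{1}{- \frac{215609}{3}} = - \frac{3}{215609}$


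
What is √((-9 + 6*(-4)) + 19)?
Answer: I*√14 ≈ 3.7417*I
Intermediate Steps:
√((-9 + 6*(-4)) + 19) = √((-9 - 24) + 19) = √(-33 + 19) = √(-14) = I*√14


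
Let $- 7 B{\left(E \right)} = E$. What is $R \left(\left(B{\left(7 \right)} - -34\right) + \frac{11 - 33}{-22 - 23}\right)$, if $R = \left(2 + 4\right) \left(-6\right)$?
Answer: $- \frac{6028}{5} \approx -1205.6$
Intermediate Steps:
$B{\left(E \right)} = - \frac{E}{7}$
$R = -36$ ($R = 6 \left(-6\right) = -36$)
$R \left(\left(B{\left(7 \right)} - -34\right) + \frac{11 - 33}{-22 - 23}\right) = - 36 \left(\left(\left(- \frac{1}{7}\right) 7 - -34\right) + \frac{11 - 33}{-22 - 23}\right) = - 36 \left(\left(-1 + 34\right) - \frac{22}{-45}\right) = - 36 \left(33 - - \frac{22}{45}\right) = - 36 \left(33 + \frac{22}{45}\right) = \left(-36\right) \frac{1507}{45} = - \frac{6028}{5}$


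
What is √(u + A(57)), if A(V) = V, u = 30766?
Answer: √30823 ≈ 175.56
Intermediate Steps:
√(u + A(57)) = √(30766 + 57) = √30823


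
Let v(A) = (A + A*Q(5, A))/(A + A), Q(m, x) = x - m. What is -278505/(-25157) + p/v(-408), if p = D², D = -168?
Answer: -326329569/2591171 ≈ -125.94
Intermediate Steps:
p = 28224 (p = (-168)² = 28224)
v(A) = (A + A*(-5 + A))/(2*A) (v(A) = (A + A*(A - 1*5))/(A + A) = (A + A*(A - 5))/((2*A)) = (A + A*(-5 + A))*(1/(2*A)) = (A + A*(-5 + A))/(2*A))
-278505/(-25157) + p/v(-408) = -278505/(-25157) + 28224/(-2 + (½)*(-408)) = -278505*(-1/25157) + 28224/(-2 - 204) = 278505/25157 + 28224/(-206) = 278505/25157 + 28224*(-1/206) = 278505/25157 - 14112/103 = -326329569/2591171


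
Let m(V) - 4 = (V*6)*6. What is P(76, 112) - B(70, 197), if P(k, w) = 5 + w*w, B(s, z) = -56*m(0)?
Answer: 12773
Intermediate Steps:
m(V) = 4 + 36*V (m(V) = 4 + (V*6)*6 = 4 + (6*V)*6 = 4 + 36*V)
B(s, z) = -224 (B(s, z) = -56*(4 + 36*0) = -56*(4 + 0) = -56*4 = -224)
P(k, w) = 5 + w²
P(76, 112) - B(70, 197) = (5 + 112²) - 1*(-224) = (5 + 12544) + 224 = 12549 + 224 = 12773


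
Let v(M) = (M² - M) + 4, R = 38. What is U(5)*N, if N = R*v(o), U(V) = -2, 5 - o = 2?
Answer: -760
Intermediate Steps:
o = 3 (o = 5 - 1*2 = 5 - 2 = 3)
v(M) = 4 + M² - M
N = 380 (N = 38*(4 + 3² - 1*3) = 38*(4 + 9 - 3) = 38*10 = 380)
U(5)*N = -2*380 = -760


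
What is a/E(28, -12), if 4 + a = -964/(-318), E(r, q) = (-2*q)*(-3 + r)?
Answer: -77/47700 ≈ -0.0016143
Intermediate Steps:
E(r, q) = -2*q*(-3 + r)
a = -154/159 (a = -4 - 964/(-318) = -4 - 964*(-1/318) = -4 + 482/159 = -154/159 ≈ -0.96855)
a/E(28, -12) = -154*(-1/(24*(3 - 1*28)))/159 = -154*(-1/(24*(3 - 28)))/159 = -154/(159*(2*(-12)*(-25))) = -154/159/600 = -154/159*1/600 = -77/47700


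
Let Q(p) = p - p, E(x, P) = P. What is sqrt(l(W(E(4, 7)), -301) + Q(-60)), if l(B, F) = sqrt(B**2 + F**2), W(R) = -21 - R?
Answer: sqrt(7)*1865**(1/4) ≈ 17.387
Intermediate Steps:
Q(p) = 0
sqrt(l(W(E(4, 7)), -301) + Q(-60)) = sqrt(sqrt((-21 - 1*7)**2 + (-301)**2) + 0) = sqrt(sqrt((-21 - 7)**2 + 90601) + 0) = sqrt(sqrt((-28)**2 + 90601) + 0) = sqrt(sqrt(784 + 90601) + 0) = sqrt(sqrt(91385) + 0) = sqrt(7*sqrt(1865) + 0) = sqrt(7*sqrt(1865)) = sqrt(7)*1865**(1/4)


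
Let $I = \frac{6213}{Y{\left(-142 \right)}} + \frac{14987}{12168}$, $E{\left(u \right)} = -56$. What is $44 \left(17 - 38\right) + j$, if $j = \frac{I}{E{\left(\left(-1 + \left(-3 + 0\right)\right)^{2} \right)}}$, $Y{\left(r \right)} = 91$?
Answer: $- \frac{4413267221}{4769856} \approx -925.24$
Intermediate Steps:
$I = \frac{5920277}{85176}$ ($I = \frac{6213}{91} + \frac{14987}{12168} = \frac{5920277}{85176} \approx 69.506$)
$j = - \frac{5920277}{4769856}$ ($j = \frac{5920277}{85176 \left(-56\right)} = \frac{5920277}{85176} \left(- \frac{1}{56}\right) = - \frac{5920277}{4769856} \approx -1.2412$)
$44 \left(17 - 38\right) + j = 44 \left(17 - 38\right) - \frac{5920277}{4769856} = 44 \left(-21\right) - \frac{5920277}{4769856} = -924 - \frac{5920277}{4769856} = - \frac{4413267221}{4769856}$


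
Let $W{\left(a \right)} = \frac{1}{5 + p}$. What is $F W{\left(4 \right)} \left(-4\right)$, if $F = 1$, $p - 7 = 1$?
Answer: $- \frac{4}{13} \approx -0.30769$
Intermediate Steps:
$p = 8$ ($p = 7 + 1 = 8$)
$W{\left(a \right)} = \frac{1}{13}$ ($W{\left(a \right)} = \frac{1}{5 + 8} = \frac{1}{13}$)
$F W{\left(4 \right)} \left(-4\right) = 1 \cdot \frac{1}{13} \left(-4\right) = \frac{1}{13} \left(-4\right) = - \frac{4}{13}$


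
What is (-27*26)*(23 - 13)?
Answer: -7020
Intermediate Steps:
(-27*26)*(23 - 13) = -702*10 = -7020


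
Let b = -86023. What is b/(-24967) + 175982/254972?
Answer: 13163599475/3182942962 ≈ 4.1357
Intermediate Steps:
b/(-24967) + 175982/254972 = -86023/(-24967) + 175982/254972 = -86023*(-1/24967) + 175982*(1/254972) = 86023/24967 + 87991/127486 = 13163599475/3182942962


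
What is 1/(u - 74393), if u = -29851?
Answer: -1/104244 ≈ -9.5929e-6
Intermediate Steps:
1/(u - 74393) = 1/(-29851 - 74393) = 1/(-104244) = -1/104244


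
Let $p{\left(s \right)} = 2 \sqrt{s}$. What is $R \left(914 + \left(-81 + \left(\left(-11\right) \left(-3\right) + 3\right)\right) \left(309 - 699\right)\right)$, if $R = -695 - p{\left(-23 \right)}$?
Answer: $-12832480 - 36928 i \sqrt{23} \approx -1.2832 \cdot 10^{7} - 1.771 \cdot 10^{5} i$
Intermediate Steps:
$R = -695 - 2 i \sqrt{23}$ ($R = -695 - 2 \sqrt{-23} = -695 - 2 i \sqrt{23} \approx -695.0 - 9.5917 i$)
$R \left(914 + \left(-81 + \left(\left(-11\right) \left(-3\right) + 3\right)\right) \left(309 - 699\right)\right) = \left(-695 - 2 i \sqrt{23}\right) \left(914 + \left(-81 + \left(\left(-11\right) \left(-3\right) + 3\right)\right) \left(309 - 699\right)\right) = \left(-695 - 2 i \sqrt{23}\right) \left(914 + \left(-81 + \left(33 + 3\right)\right) \left(-390\right)\right) = \left(-695 - 2 i \sqrt{23}\right) \left(914 + \left(-81 + 36\right) \left(-390\right)\right) = \left(-695 - 2 i \sqrt{23}\right) \left(914 - -17550\right) = \left(-695 - 2 i \sqrt{23}\right) \left(914 + 17550\right) = \left(-695 - 2 i \sqrt{23}\right) 18464 = -12832480 - 36928 i \sqrt{23}$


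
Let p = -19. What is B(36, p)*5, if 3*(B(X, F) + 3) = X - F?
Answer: 230/3 ≈ 76.667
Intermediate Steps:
B(X, F) = -3 - F/3 + X/3 (B(X, F) = -3 + (X - F)/3 = -3 + (-F/3 + X/3) = -3 - F/3 + X/3)
B(36, p)*5 = (-3 - 1/3*(-19) + (1/3)*36)*5 = (-3 + 19/3 + 12)*5 = (46/3)*5 = 230/3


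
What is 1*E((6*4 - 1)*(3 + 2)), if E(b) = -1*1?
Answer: -1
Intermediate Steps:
E(b) = -1
1*E((6*4 - 1)*(3 + 2)) = 1*(-1) = -1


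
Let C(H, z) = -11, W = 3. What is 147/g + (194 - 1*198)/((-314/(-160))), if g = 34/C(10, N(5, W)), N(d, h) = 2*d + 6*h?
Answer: -264749/5338 ≈ -49.597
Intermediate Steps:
g = -34/11 (g = 34/(-11) = 34*(-1/11) = -34/11 ≈ -3.0909)
147/g + (194 - 1*198)/((-314/(-160))) = 147/(-34/11) + (194 - 1*198)/((-314/(-160))) = 147*(-11/34) + (194 - 198)/((-314*(-1/160))) = -1617/34 - 4/157/80 = -1617/34 - 4*80/157 = -1617/34 - 320/157 = -264749/5338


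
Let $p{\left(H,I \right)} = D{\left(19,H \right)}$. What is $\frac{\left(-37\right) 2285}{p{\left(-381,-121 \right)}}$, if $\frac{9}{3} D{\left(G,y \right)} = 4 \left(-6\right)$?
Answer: $\frac{84545}{8} \approx 10568.0$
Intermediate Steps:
$D{\left(G,y \right)} = -8$ ($D{\left(G,y \right)} = \frac{4 \left(-6\right)}{3} = \frac{1}{3} \left(-24\right) = -8$)
$p{\left(H,I \right)} = -8$
$\frac{\left(-37\right) 2285}{p{\left(-381,-121 \right)}} = \frac{\left(-37\right) 2285}{-8} = \left(-84545\right) \left(- \frac{1}{8}\right) = \frac{84545}{8}$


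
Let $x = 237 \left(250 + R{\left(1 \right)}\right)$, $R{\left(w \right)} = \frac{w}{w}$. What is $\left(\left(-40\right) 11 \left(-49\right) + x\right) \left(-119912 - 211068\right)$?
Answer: $-26824936060$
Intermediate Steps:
$R{\left(w \right)} = 1$
$x = 59487$ ($x = 237 \left(250 + 1\right) = 237 \cdot 251 = 59487$)
$\left(\left(-40\right) 11 \left(-49\right) + x\right) \left(-119912 - 211068\right) = \left(\left(-40\right) 11 \left(-49\right) + 59487\right) \left(-119912 - 211068\right) = \left(\left(-440\right) \left(-49\right) + 59487\right) \left(-330980\right) = \left(21560 + 59487\right) \left(-330980\right) = 81047 \left(-330980\right) = -26824936060$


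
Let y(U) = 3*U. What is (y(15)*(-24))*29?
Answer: -31320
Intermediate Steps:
(y(15)*(-24))*29 = ((3*15)*(-24))*29 = (45*(-24))*29 = -1080*29 = -31320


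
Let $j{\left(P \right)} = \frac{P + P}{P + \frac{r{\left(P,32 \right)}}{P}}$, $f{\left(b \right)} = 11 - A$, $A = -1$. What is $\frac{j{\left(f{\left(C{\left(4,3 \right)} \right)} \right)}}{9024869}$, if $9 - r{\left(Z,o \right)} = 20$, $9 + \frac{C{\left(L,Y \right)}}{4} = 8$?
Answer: $\frac{288}{1200307577} \approx 2.3994 \cdot 10^{-7}$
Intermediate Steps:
$C{\left(L,Y \right)} = -4$ ($C{\left(L,Y \right)} = -36 + 4 \cdot 8 = -36 + 32 = -4$)
$r{\left(Z,o \right)} = -11$ ($r{\left(Z,o \right)} = 9 - 20 = -11$)
$f{\left(b \right)} = 12$ ($f{\left(b \right)} = 11 - -1 = 11 + 1 = 12$)
$j{\left(P \right)} = \frac{2 P}{P - \frac{11}{P}}$ ($j{\left(P \right)} = \frac{P + P}{P - \frac{11}{P}} = \frac{2 P}{P - \frac{11}{P}}$)
$\frac{j{\left(f{\left(C{\left(4,3 \right)} \right)} \right)}}{9024869} = \frac{2 \cdot 12^{2} \frac{1}{-11 + 12^{2}}}{9024869} = 2 \cdot 144 \frac{1}{-11 + 144} \cdot \frac{1}{9024869} = 2 \cdot 144 \cdot \frac{1}{133} \cdot \frac{1}{9024869} = \frac{288}{133} \cdot \frac{1}{9024869} = \frac{288}{1200307577}$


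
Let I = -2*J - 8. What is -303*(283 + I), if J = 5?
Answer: -80295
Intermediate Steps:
I = -18 (I = -2*5 - 8 = -10 - 8 = -18)
-303*(283 + I) = -303*(283 - 18) = -303*265 = -80295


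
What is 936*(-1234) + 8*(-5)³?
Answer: -1156024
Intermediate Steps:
936*(-1234) + 8*(-5)³ = -1155024 + 8*(-125) = -1155024 - 1000 = -1156024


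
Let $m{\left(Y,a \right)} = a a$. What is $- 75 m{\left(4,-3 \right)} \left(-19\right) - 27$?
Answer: $12798$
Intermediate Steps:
$m{\left(Y,a \right)} = a^{2}$
$- 75 m{\left(4,-3 \right)} \left(-19\right) - 27 = - 75 \left(-3\right)^{2} \left(-19\right) - 27 = - 75 \cdot 9 \left(-19\right) - 27 = \left(-75\right) \left(-171\right) - 27 = 12825 - 27 = 12798$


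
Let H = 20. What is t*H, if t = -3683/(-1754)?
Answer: 36830/877 ≈ 41.995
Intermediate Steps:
t = 3683/1754 (t = -3683*(-1/1754) = 3683/1754 ≈ 2.0998)
t*H = (3683/1754)*20 = 36830/877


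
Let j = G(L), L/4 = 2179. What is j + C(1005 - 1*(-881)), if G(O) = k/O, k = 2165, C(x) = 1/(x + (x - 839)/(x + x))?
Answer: 15436936187/62014679924 ≈ 0.24892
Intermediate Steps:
C(x) = 1/(x + (-839 + x)/(2*x)) (C(x) = 1/(x + (-839 + x)/((2*x))) = 1/(x + (-839 + x)*(1/(2*x))) = 1/(x + (-839 + x)/(2*x)))
L = 8716 (L = 4*2179 = 8716)
G(O) = 2165/O
j = 2165/8716 ≈ 0.24839
j + C(1005 - 1*(-881)) = 2165/8716 + 2*(1005 - 1*(-881))/(-839 + (1005 - 1*(-881)) + 2*(1005 - 1*(-881))**2) = 2165/8716 + 2*(1005 + 881)/(-839 + (1005 + 881) + 2*(1005 + 881)**2) = 2165/8716 + 2*1886/(-839 + 1886 + 2*1886**2) = 2165/8716 + 2*1886/(-839 + 1886 + 2*3556996) = 2165/8716 + 2*1886/(-839 + 1886 + 7113992) = 2165/8716 + 2*1886/7115039 = 2165/8716 + 2*1886*(1/7115039) = 2165/8716 + 3772/7115039 = 15436936187/62014679924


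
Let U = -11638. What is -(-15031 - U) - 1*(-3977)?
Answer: 7370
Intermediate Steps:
-(-15031 - U) - 1*(-3977) = -(-15031 - 1*(-11638)) - 1*(-3977) = -(-15031 + 11638) + 3977 = -1*(-3393) + 3977 = 3393 + 3977 = 7370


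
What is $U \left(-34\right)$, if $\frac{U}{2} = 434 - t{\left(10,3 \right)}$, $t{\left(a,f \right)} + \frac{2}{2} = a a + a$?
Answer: $-22100$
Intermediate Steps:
$t{\left(a,f \right)} = -1 + a + a^{2}$ ($t{\left(a,f \right)} = -1 + \left(a a + a\right) = -1 + \left(a^{2} + a\right) = -1 + \left(a + a^{2}\right) = -1 + a + a^{2}$)
$U = 650$ ($U = 2 \left(434 - \left(-1 + 10 + 10^{2}\right)\right) = 2 \left(434 - \left(-1 + 10 + 100\right)\right) = 2 \left(434 - 109\right) = 2 \cdot 325 = 650$)
$U \left(-34\right) = 650 \left(-34\right) = -22100$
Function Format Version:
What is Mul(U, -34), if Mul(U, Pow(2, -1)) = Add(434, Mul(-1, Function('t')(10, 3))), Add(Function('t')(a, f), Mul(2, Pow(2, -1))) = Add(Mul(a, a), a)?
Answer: -22100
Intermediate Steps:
Function('t')(a, f) = Add(-1, a, Pow(a, 2)) (Function('t')(a, f) = Add(-1, Add(Mul(a, a), a)) = Add(-1, Add(Pow(a, 2), a)) = Add(-1, Add(a, Pow(a, 2))) = Add(-1, a, Pow(a, 2)))
U = 650 (U = Mul(2, Add(434, Mul(-1, Add(-1, 10, Pow(10, 2))))) = Mul(2, Add(434, Mul(-1, Add(-1, 10, 100)))) = Mul(2, Add(434, Mul(-1, 109))) = Mul(2, Add(434, -109)) = Mul(2, 325) = 650)
Mul(U, -34) = Mul(650, -34) = -22100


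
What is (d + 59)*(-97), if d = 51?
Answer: -10670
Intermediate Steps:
(d + 59)*(-97) = (51 + 59)*(-97) = 110*(-97) = -10670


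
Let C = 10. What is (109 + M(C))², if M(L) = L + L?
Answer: 16641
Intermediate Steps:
M(L) = 2*L
(109 + M(C))² = (109 + 2*10)² = (109 + 20)² = 129² = 16641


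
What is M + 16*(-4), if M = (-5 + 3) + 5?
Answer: -61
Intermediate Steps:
M = 3 (M = -2 + 5 = 3)
M + 16*(-4) = 3 + 16*(-4) = 3 - 64 = -61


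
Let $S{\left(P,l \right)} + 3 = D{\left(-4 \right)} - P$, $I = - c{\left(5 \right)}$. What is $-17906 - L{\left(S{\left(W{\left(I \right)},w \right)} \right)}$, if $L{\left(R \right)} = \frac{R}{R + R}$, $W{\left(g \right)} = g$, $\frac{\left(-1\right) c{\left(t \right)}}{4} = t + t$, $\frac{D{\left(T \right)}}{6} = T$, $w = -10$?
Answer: $- \frac{35813}{2} \approx -17907.0$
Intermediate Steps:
$D{\left(T \right)} = 6 T$
$c{\left(t \right)} = - 8 t$ ($c{\left(t \right)} = - 4 \left(t + t\right) = - 4 \cdot 2 t = - 8 t$)
$I = 40$ ($I = - \left(-8\right) 5 = \left(-1\right) \left(-40\right) = 40$)
$S{\left(P,l \right)} = -27 - P$ ($S{\left(P,l \right)} = -3 - \left(24 + P\right) = -27 - P$)
$L{\left(R \right)} = \frac{1}{2}$ ($L{\left(R \right)} = \frac{R}{2 R} = R \frac{1}{2 R} = \frac{1}{2}$)
$-17906 - L{\left(S{\left(W{\left(I \right)},w \right)} \right)} = -17906 - \frac{1}{2} = - \frac{35813}{2}$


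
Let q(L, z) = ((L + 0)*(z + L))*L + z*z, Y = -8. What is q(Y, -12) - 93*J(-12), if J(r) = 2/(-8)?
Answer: -4451/4 ≈ -1112.8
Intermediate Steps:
J(r) = -¼ (J(r) = 2*(-⅛) = -¼)
q(L, z) = z² + L²*(L + z) (q(L, z) = (L*(L + z))*L + z² = L²*(L + z) + z² = z² + L²*(L + z))
q(Y, -12) - 93*J(-12) = ((-8)³ + (-12)² - 12*(-8)²) - 93*(-¼) = (-512 + 144 - 12*64) + 93/4 = (-512 + 144 - 768) + 93/4 = -1136 + 93/4 = -4451/4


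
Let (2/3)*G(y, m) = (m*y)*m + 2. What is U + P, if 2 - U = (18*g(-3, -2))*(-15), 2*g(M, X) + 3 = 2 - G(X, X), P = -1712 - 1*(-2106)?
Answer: 1476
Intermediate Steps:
G(y, m) = 3 + 3*y*m**2/2 (G(y, m) = 3*((m*y)*m + 2)/2 = 3*(y*m**2 + 2)/2 = 3*(2 + y*m**2)/2 = 3 + 3*y*m**2/2)
P = 394 (P = -1712 + 2106 = 394)
g(M, X) = -2 - 3*X**3/4 (g(M, X) = -3/2 + (2 - (3 + 3*X*X**2/2))/2 = -3/2 + (2 - (3 + 3*X**3/2))/2 = -3/2 + (2 + (-3 - 3*X**3/2))/2 = -3/2 + (-1 - 3*X**3/2)/2 = -3/2 + (-1/2 - 3*X**3/4) = -2 - 3*X**3/4)
U = 1082 (U = 2 - 18*(-2 - 3/4*(-2)**3)*(-15) = 2 - 18*(-2 - 3/4*(-8))*(-15) = 2 - 18*(-2 + 6)*(-15) = 2 - 18*4*(-15) = 2 - 72*(-15) = 2 - 1*(-1080) = 2 + 1080 = 1082)
U + P = 1082 + 394 = 1476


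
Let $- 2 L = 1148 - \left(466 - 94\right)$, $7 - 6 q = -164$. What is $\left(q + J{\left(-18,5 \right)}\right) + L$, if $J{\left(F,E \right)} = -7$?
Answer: $- \frac{733}{2} \approx -366.5$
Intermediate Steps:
$q = \frac{57}{2}$ ($q = \frac{7}{6} - - \frac{82}{3} = \frac{7}{6} + \frac{82}{3} = \frac{57}{2} \approx 28.5$)
$L = -388$ ($L = - \frac{1148 - \left(466 - 94\right)}{2} = - \frac{1148 - 372}{2} = \left(- \frac{1}{2}\right) 776 = -388$)
$\left(q + J{\left(-18,5 \right)}\right) + L = \left(\frac{57}{2} - 7\right) - 388 = \frac{43}{2} - 388 = - \frac{733}{2}$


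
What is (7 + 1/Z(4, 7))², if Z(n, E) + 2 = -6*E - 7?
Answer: 126736/2601 ≈ 48.726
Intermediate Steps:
Z(n, E) = -9 - 6*E (Z(n, E) = -2 + (-6*E - 7) = -2 + (-7 - 6*E) = -9 - 6*E)
(7 + 1/Z(4, 7))² = (7 + 1/(-9 - 6*7))² = (7 + 1/(-9 - 42))² = (7 + 1/(-51))² = (7 - 1/51)² = (356/51)² = 126736/2601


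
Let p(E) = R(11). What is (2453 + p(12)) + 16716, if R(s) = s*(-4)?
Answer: 19125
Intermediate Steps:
R(s) = -4*s
p(E) = -44 (p(E) = -4*11 = -44)
(2453 + p(12)) + 16716 = (2453 - 44) + 16716 = 2409 + 16716 = 19125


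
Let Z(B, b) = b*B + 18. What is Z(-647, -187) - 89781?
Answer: 31226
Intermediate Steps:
Z(B, b) = 18 + B*b (Z(B, b) = B*b + 18 = 18 + B*b)
Z(-647, -187) - 89781 = (18 - 647*(-187)) - 89781 = (18 + 120989) - 89781 = 121007 - 89781 = 31226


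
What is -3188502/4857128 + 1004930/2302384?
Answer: -153755146733/698935862072 ≈ -0.21998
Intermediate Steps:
-3188502/4857128 + 1004930/2302384 = -3188502*1/4857128 + 1004930*(1/2302384) = -1594251/2428564 + 502465/1151192 = -153755146733/698935862072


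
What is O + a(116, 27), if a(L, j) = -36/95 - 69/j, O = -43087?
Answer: -36841894/855 ≈ -43090.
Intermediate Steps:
a(L, j) = -36/95 - 69/j (a(L, j) = -36*1/95 - 69/j = -36/95 - 69/j)
O + a(116, 27) = -43087 + (-36/95 - 69/27) = -43087 + (-36/95 - 69*1/27) = -43087 + (-36/95 - 23/9) = -43087 - 2509/855 = -36841894/855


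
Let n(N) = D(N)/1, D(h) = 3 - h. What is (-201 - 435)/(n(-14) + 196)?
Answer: -212/71 ≈ -2.9859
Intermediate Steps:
n(N) = 3 - N (n(N) = (3 - N)/1 = (3 - N)*1 = 3 - N)
(-201 - 435)/(n(-14) + 196) = (-201 - 435)/((3 - 1*(-14)) + 196) = -636/((3 + 14) + 196) = -636/(17 + 196) = -636/213 = -636*1/213 = -212/71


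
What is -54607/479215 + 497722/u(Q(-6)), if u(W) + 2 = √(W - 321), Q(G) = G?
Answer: -477049771377/158620165 - 497722*I*√327/331 ≈ -3007.5 - 27191.0*I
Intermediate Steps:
u(W) = -2 + √(-321 + W) (u(W) = -2 + √(W - 321) = -2 + √(-321 + W))
-54607/479215 + 497722/u(Q(-6)) = -54607/479215 + 497722/(-2 + √(-321 - 6)) = -54607*1/479215 + 497722/(-2 + √(-327)) = -54607/479215 + 497722/(-2 + I*√327)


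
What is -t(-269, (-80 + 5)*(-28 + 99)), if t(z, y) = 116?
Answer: -116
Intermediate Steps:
-t(-269, (-80 + 5)*(-28 + 99)) = -1*116 = -116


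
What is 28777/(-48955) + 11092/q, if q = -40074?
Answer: -848109179/980911335 ≈ -0.86461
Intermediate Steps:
28777/(-48955) + 11092/q = 28777/(-48955) + 11092/(-40074) = 28777*(-1/48955) + 11092*(-1/40074) = -28777/48955 - 5546/20037 = -848109179/980911335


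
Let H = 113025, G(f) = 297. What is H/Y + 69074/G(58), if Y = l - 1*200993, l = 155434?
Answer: 3113373941/13531023 ≈ 230.09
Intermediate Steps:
Y = -45559 (Y = 155434 - 1*200993 = 155434 - 200993 = -45559)
H/Y + 69074/G(58) = 113025/(-45559) + 69074/297 = 113025*(-1/45559) + 69074*(1/297) = -113025/45559 + 69074/297 = 3113373941/13531023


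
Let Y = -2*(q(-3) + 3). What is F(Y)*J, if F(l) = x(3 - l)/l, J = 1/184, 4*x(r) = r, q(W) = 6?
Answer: -7/4416 ≈ -0.0015851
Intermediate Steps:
Y = -18 (Y = -2*(6 + 3) = -2*9 = -18)
x(r) = r/4
J = 1/184 ≈ 0.0054348
F(l) = (3/4 - l/4)/l (F(l) = ((3 - l)/4)/l = (3/4 - l/4)/l)
F(Y)*J = ((1/4)*(3 - 1*(-18))/(-18))*(1/184) = ((1/4)*(-1/18)*(3 + 18))*(1/184) = ((1/4)*(-1/18)*21)*(1/184) = -7/24*1/184 = -7/4416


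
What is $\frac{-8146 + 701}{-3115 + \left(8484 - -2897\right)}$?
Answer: $- \frac{7445}{8266} \approx -0.90068$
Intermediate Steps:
$\frac{-8146 + 701}{-3115 + \left(8484 - -2897\right)} = - \frac{7445}{-3115 + \left(8484 + 2897\right)} = - \frac{7445}{-3115 + 11381} = - \frac{7445}{8266}$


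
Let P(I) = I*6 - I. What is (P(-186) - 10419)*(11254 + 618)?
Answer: -134735328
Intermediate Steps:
P(I) = 5*I (P(I) = 6*I - I = 5*I)
(P(-186) - 10419)*(11254 + 618) = (5*(-186) - 10419)*(11254 + 618) = (-930 - 10419)*11872 = -11349*11872 = -134735328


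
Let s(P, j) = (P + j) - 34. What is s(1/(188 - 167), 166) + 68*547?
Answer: 783889/21 ≈ 37328.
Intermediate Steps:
s(P, j) = -34 + P + j
s(1/(188 - 167), 166) + 68*547 = (-34 + 1/(188 - 167) + 166) + 68*547 = (-34 + 1/21 + 166) + 37196 = 2773/21 + 37196 = 783889/21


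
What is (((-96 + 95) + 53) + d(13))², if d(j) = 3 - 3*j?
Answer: 256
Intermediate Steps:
(((-96 + 95) + 53) + d(13))² = (((-96 + 95) + 53) + (3 - 3*13))² = ((-1 + 53) + (3 - 39))² = (52 - 36)² = 16² = 256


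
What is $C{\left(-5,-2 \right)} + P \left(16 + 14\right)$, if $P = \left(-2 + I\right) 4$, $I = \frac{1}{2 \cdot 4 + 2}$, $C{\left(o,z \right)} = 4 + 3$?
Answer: $-221$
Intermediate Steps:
$C{\left(o,z \right)} = 7$
$I = \frac{1}{10}$ ($I = \frac{1}{8 + 2} = \frac{1}{10} \approx 0.1$)
$P = - \frac{38}{5}$ ($P = \left(-2 + \frac{1}{10}\right) 4 = \left(- \frac{19}{10}\right) 4 = - \frac{38}{5} \approx -7.6$)
$C{\left(-5,-2 \right)} + P \left(16 + 14\right) = 7 - \frac{38 \left(16 + 14\right)}{5} = 7 - 228 = -221$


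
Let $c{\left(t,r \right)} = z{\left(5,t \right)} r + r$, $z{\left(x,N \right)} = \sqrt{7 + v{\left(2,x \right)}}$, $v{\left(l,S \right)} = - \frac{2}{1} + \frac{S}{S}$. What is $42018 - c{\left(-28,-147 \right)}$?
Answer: $42165 + 147 \sqrt{6} \approx 42525.0$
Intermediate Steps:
$v{\left(l,S \right)} = -1$ ($v{\left(l,S \right)} = \left(-2\right) 1 + 1 = -2 + 1 = -1$)
$z{\left(x,N \right)} = \sqrt{6}$ ($z{\left(x,N \right)} = \sqrt{7 - 1} = \sqrt{6}$)
$c{\left(t,r \right)} = r + r \sqrt{6}$ ($c{\left(t,r \right)} = \sqrt{6} r + r = r \sqrt{6} + r = r + r \sqrt{6}$)
$42018 - c{\left(-28,-147 \right)} = 42018 - - 147 \left(1 + \sqrt{6}\right) = 42018 - \left(-147 - 147 \sqrt{6}\right) = 42018 + \left(147 + 147 \sqrt{6}\right) = 42165 + 147 \sqrt{6}$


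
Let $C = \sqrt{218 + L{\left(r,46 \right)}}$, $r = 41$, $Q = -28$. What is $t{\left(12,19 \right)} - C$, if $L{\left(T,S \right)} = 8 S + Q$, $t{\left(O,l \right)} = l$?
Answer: $19 - 3 \sqrt{62} \approx -4.622$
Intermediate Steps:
$L{\left(T,S \right)} = -28 + 8 S$ ($L{\left(T,S \right)} = 8 S - 28 = -28 + 8 S$)
$C = 3 \sqrt{62}$ ($C = \sqrt{218 + \left(-28 + 8 \cdot 46\right)} = \sqrt{218 + \left(-28 + 368\right)} = \sqrt{218 + 340} = \sqrt{558} = 3 \sqrt{62} \approx 23.622$)
$t{\left(12,19 \right)} - C = 19 - 3 \sqrt{62}$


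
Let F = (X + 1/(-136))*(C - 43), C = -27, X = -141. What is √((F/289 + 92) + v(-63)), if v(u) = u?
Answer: √21098751/578 ≈ 7.9470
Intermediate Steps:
F = 671195/68 (F = (-141 + 1/(-136))*(-27 - 43) = (-141 - 1/136)*(-70) = -19177/136*(-70) = 671195/68 ≈ 9870.5)
√((F/289 + 92) + v(-63)) = √(((671195/68)/289 + 92) - 63) = √(((1/289)*(671195/68) + 92) - 63) = √((671195/19652 + 92) - 63) = √(2479179/19652 - 63) = √(1241103/19652) = √21098751/578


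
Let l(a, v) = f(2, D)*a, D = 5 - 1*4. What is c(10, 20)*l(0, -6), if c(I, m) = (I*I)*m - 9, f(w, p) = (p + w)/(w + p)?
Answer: 0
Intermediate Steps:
D = 1 (D = 5 - 4 = 1)
f(w, p) = 1 (f(w, p) = (p + w)/(p + w) = 1)
c(I, m) = -9 + m*I**2 (c(I, m) = I**2*m - 9 = m*I**2 - 9 = -9 + m*I**2)
l(a, v) = a (l(a, v) = 1*a = a)
c(10, 20)*l(0, -6) = (-9 + 20*10**2)*0 = (-9 + 20*100)*0 = (-9 + 2000)*0 = 1991*0 = 0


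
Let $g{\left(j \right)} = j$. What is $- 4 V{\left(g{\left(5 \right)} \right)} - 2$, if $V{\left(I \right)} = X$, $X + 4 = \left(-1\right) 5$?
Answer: $34$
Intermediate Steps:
$X = -9$ ($X = -4 - 5 = -9$)
$V{\left(I \right)} = -9$
$- 4 V{\left(g{\left(5 \right)} \right)} - 2 = \left(-4\right) \left(-9\right) - 2 = 36 - 2 = 34$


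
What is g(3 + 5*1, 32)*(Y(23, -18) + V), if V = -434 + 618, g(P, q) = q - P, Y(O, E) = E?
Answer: 3984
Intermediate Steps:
V = 184
g(3 + 5*1, 32)*(Y(23, -18) + V) = (32 - (3 + 5*1))*(-18 + 184) = (32 - (3 + 5))*166 = (32 - 1*8)*166 = (32 - 8)*166 = 24*166 = 3984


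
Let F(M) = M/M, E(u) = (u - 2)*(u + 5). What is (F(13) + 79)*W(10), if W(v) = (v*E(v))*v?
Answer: 960000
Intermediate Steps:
E(u) = (-2 + u)*(5 + u)
W(v) = v²*(-10 + v² + 3*v) (W(v) = (v*(-10 + v² + 3*v))*v = v²*(-10 + v² + 3*v))
F(M) = 1
(F(13) + 79)*W(10) = (1 + 79)*(10²*(-10 + 10² + 3*10)) = 80*(100*(-10 + 100 + 30)) = 80*(100*120) = 80*12000 = 960000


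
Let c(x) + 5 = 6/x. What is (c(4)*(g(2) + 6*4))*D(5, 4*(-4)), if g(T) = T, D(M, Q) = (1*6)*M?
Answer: -2730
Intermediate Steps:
D(M, Q) = 6*M
c(x) = -5 + 6/x
(c(4)*(g(2) + 6*4))*D(5, 4*(-4)) = ((-5 + 6/4)*(2 + 6*4))*(6*5) = ((-5 + 6*(¼))*(2 + 24))*30 = ((-5 + 3/2)*26)*30 = -7/2*26*30 = -91*30 = -2730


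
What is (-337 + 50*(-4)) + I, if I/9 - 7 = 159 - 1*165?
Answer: -528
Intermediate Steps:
I = 9 (I = 63 + 9*(159 - 1*165) = 63 + 9*(159 - 165) = 63 + 9*(-6) = 63 - 54 = 9)
(-337 + 50*(-4)) + I = (-337 + 50*(-4)) + 9 = (-337 - 200) + 9 = -537 + 9 = -528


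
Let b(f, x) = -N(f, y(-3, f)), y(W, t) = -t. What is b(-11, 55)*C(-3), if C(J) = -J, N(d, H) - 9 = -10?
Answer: 3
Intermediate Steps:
N(d, H) = -1 (N(d, H) = 9 - 10 = -1)
b(f, x) = 1 (b(f, x) = -1*(-1) = 1)
b(-11, 55)*C(-3) = 1*(-1*(-3)) = 1*3 = 3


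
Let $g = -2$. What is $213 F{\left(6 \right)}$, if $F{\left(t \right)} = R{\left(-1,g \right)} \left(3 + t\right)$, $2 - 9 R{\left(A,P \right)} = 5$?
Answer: $-639$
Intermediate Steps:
$R{\left(A,P \right)} = - \frac{1}{3}$ ($R{\left(A,P \right)} = \frac{2}{9} - \frac{5}{9} = - \frac{1}{3}$)
$F{\left(t \right)} = -1 - \frac{t}{3}$ ($F{\left(t \right)} = - \frac{3 + t}{3} = -1 - \frac{t}{3}$)
$213 F{\left(6 \right)} = 213 \left(-1 - 2\right) = 213 \left(-3\right) = -639$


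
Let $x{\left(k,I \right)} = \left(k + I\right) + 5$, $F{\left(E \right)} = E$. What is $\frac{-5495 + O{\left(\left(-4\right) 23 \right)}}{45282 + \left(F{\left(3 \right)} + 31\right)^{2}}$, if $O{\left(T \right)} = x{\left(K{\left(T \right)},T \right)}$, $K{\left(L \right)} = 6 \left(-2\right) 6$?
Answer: $- \frac{2827}{23219} \approx -0.12175$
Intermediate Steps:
$K{\left(L \right)} = -72$ ($K{\left(L \right)} = \left(-12\right) 6 = -72$)
$x{\left(k,I \right)} = 5 + I + k$ ($x{\left(k,I \right)} = \left(I + k\right) + 5 = 5 + I + k$)
$O{\left(T \right)} = -67 + T$ ($O{\left(T \right)} = 5 + T - 72 = -67 + T$)
$\frac{-5495 + O{\left(\left(-4\right) 23 \right)}}{45282 + \left(F{\left(3 \right)} + 31\right)^{2}} = \frac{-5495 - 159}{45282 + \left(3 + 31\right)^{2}} = \frac{-5495 - 159}{45282 + 34^{2}} = \frac{-5495 - 159}{45282 + 1156} = - \frac{5654}{46438} = \left(-5654\right) \frac{1}{46438} = - \frac{2827}{23219}$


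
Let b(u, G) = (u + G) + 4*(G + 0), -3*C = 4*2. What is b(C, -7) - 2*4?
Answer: -137/3 ≈ -45.667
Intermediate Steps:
C = -8/3 (C = -4*2/3 = -⅓*8 = -8/3 ≈ -2.6667)
b(u, G) = u + 5*G (b(u, G) = (G + u) + 4*G = u + 5*G)
b(C, -7) - 2*4 = (-8/3 + 5*(-7)) - 2*4 = (-8/3 - 35) - 8 = -113/3 - 8 = -137/3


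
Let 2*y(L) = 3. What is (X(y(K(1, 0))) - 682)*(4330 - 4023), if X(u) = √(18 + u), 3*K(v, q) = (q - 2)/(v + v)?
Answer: -209374 + 307*√78/2 ≈ -2.0802e+5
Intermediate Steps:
K(v, q) = (-2 + q)/(6*v) (K(v, q) = ((q - 2)/(v + v))/3 = ((-2 + q)/((2*v)))/3 = ((-2 + q)*(1/(2*v)))/3 = ((-2 + q)/(2*v))/3 = (-2 + q)/(6*v))
y(L) = 3/2 (y(L) = (½)*3 = 3/2)
(X(y(K(1, 0))) - 682)*(4330 - 4023) = (√(18 + 3/2) - 682)*(4330 - 4023) = (√(39/2) - 682)*307 = (√78/2 - 682)*307 = (-682 + √78/2)*307 = -209374 + 307*√78/2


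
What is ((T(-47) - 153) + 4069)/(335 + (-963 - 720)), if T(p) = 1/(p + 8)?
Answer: -152723/52572 ≈ -2.9050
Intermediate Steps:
T(p) = 1/(8 + p)
((T(-47) - 153) + 4069)/(335 + (-963 - 720)) = ((1/(8 - 47) - 153) + 4069)/(335 + (-963 - 720)) = ((1/(-39) - 153) + 4069)/(335 - 1683) = ((-1/39 - 153) + 4069)/(-1348) = (-5968/39 + 4069)*(-1/1348) = (152723/39)*(-1/1348) = -152723/52572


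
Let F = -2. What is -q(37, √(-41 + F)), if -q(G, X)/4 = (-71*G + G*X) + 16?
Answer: -10444 + 148*I*√43 ≈ -10444.0 + 970.5*I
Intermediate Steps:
q(G, X) = -64 + 284*G - 4*G*X (q(G, X) = -4*((-71*G + G*X) + 16) = -4*(16 - 71*G + G*X) = -64 + 284*G - 4*G*X)
-q(37, √(-41 + F)) = -(-64 + 284*37 - 4*37*√(-41 - 2)) = -(-64 + 10508 - 4*37*√(-43)) = -(-64 + 10508 - 4*37*I*√43) = -(-64 + 10508 - 148*I*√43) = -(10444 - 148*I*√43) = -10444 + 148*I*√43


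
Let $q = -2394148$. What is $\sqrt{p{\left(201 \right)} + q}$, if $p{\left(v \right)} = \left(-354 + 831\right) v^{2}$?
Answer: $\sqrt{16877129} \approx 4108.2$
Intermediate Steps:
$p{\left(v \right)} = 477 v^{2}$
$\sqrt{p{\left(201 \right)} + q} = \sqrt{477 \cdot 201^{2} - 2394148} = \sqrt{477 \cdot 40401 - 2394148} = \sqrt{19271277 - 2394148} = \sqrt{16877129}$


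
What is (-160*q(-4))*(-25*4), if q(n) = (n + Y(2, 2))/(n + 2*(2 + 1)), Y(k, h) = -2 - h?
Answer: -64000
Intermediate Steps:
q(n) = (-4 + n)/(6 + n) (q(n) = (n + (-2 - 1*2))/(n + 2*(2 + 1)) = (n + (-2 - 2))/(n + 2*3) = (n - 4)/(n + 6) = (-4 + n)/(6 + n))
(-160*q(-4))*(-25*4) = (-160*(-4 - 4)/(6 - 4))*(-25*4) = -160*(-8)/2*(-100) = -80*(-8)*(-100) = -160*(-4)*(-100) = 640*(-100) = -64000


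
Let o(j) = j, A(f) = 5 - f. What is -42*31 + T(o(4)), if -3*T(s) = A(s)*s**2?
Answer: -3922/3 ≈ -1307.3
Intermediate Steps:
T(s) = -s**2*(5 - s)/3 (T(s) = -(5 - s)*s**2/3 = -s**2*(5 - s)/3)
-42*31 + T(o(4)) = -42*31 + (1/3)*4**2*(-5 + 4) = -1302 + (1/3)*16*(-1) = -1302 - 16/3 = -3922/3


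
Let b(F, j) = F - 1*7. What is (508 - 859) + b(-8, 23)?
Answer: -366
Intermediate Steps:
b(F, j) = -7 + F (b(F, j) = F - 7 = -7 + F)
(508 - 859) + b(-8, 23) = (508 - 859) + (-7 - 8) = -351 - 15 = -366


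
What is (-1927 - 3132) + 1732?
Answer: -3327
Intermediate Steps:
(-1927 - 3132) + 1732 = -5059 + 1732 = -3327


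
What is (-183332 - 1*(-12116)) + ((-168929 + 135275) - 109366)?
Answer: -314236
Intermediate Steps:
(-183332 - 1*(-12116)) + ((-168929 + 135275) - 109366) = (-183332 + 12116) + (-33654 - 109366) = -171216 - 143020 = -314236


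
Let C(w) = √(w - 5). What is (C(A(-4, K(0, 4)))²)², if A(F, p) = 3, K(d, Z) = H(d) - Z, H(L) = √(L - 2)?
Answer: 4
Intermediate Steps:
H(L) = √(-2 + L)
K(d, Z) = √(-2 + d) - Z
C(w) = √(-5 + w)
(C(A(-4, K(0, 4)))²)² = ((√(-5 + 3))²)² = ((√(-2))²)² = ((I*√2)²)² = (-2)² = 4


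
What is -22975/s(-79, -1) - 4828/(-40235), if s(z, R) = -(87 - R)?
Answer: 924823989/3540680 ≈ 261.20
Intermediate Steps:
s(z, R) = -87 + R
-22975/s(-79, -1) - 4828/(-40235) = -22975/(-87 - 1) - 4828/(-40235) = -22975/(-88) - 4828*(-1/40235) = -22975*(-1/88) + 4828/40235 = 22975/88 + 4828/40235 = 924823989/3540680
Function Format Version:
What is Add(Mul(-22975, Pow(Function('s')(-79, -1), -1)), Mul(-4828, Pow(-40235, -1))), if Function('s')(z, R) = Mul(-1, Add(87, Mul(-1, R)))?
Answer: Rational(924823989, 3540680) ≈ 261.20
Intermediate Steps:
Function('s')(z, R) = Add(-87, R)
Add(Mul(-22975, Pow(Function('s')(-79, -1), -1)), Mul(-4828, Pow(-40235, -1))) = Add(Mul(-22975, Pow(Add(-87, -1), -1)), Mul(-4828, Pow(-40235, -1))) = Add(Mul(-22975, Pow(-88, -1)), Mul(-4828, Rational(-1, 40235))) = Add(Mul(-22975, Rational(-1, 88)), Rational(4828, 40235)) = Add(Rational(22975, 88), Rational(4828, 40235)) = Rational(924823989, 3540680)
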